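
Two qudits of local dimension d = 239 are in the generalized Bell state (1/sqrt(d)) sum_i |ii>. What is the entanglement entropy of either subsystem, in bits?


For a maximally entangled state in d x d:
S = log2(d) = log2(239)
= 7.9009

7.9009


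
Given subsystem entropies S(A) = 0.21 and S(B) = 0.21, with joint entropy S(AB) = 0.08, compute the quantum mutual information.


I(A:B) = S(A) + S(B) - S(AB)
= 0.21 + 0.21 - 0.08
= 0.3400

0.3400


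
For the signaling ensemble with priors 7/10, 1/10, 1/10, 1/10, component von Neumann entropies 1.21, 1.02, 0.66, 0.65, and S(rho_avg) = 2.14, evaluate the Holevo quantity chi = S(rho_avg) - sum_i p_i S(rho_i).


chi = S(rho) - sum_i p_i * S(rho_i)
Weighted entropy = 7/10 * 1.21 + 1/10 * 1.02 + 1/10 * 0.66 + 1/10 * 0.65
= 1.0800
chi = 2.14 - 1.0800
= 1.0600

1.0600


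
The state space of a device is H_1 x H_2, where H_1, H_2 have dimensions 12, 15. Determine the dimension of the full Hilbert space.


dim(H_1 x H_2) = 12 * 15
= 180

180


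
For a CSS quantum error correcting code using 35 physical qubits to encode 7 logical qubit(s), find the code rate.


Code rate R = k/n
= 7/35
= 0.2000

0.2000


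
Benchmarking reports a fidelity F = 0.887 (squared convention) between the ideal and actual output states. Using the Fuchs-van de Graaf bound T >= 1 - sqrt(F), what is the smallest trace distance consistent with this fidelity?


Fuchs-van de Graaf (squared-fidelity convention): 1 - sqrt(F) <= T <= sqrt(1 - F).
Lower bound: T >= 1 - sqrt(F)
sqrt(F) = sqrt(0.887) = 0.9418
T >= 1 - 0.9418
T >= 0.0582

0.0582


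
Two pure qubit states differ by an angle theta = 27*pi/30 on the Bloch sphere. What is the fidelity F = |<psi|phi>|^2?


For states separated by angle theta on Bloch sphere:
F = cos^2(theta/2)
theta = 27*pi/30 = 2.8274
theta/2 = 1.4137
cos(theta/2) = 0.1564
F = 0.0245

0.0245


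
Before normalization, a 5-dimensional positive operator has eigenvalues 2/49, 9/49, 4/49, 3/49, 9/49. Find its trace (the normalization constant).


tr(M) = sum of eigenvalues
= 2/49 + 9/49 + 4/49 + 3/49 + 9/49
= 27/49
= 0.5510

0.5510


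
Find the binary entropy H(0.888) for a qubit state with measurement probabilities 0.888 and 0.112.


S = -p*log2(p) - (1-p)*log2(1-p)
p = 0.8880, 1-p = 0.1120
= -0.8880 * log2(0.8880) - 0.1120 * log2(0.1120)
= -(-0.1522) - (-0.3537)
= 0.5059

0.5059


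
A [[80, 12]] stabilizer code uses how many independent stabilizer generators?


For an [[n,k]] stabilizer code:
Number of stabilizer generators = n - k
= 80 - 12
= 68

68


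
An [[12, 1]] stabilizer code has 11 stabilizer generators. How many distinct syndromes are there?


Each stabilizer generator gives a binary (+1 or -1) measurement outcome.
With 11 independent generators:
Total syndromes = 2^11
= 2048

2048


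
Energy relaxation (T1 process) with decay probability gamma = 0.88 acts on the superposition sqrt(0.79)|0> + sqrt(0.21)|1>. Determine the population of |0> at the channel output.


For amplitude damping with parameter gamma on state sqrt(a)|0> + sqrt(b)|1>:
alpha^2 = 0.79, beta^2 = 0.21
P(|0>) = alpha^2 + gamma * beta^2
= 0.79 + 0.88 * 0.21
= 0.79 + 0.1848
= 0.9748

0.9748


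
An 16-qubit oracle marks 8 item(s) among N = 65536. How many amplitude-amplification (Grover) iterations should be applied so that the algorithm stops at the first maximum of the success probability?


After j Grover iterations the success probability is P(j) = sin^2((2j+1)*theta), where sin(theta) = sqrt(k/N).
N = 2^16 = 65536, k = 8
sin(theta) = sqrt(k/N) = 0.01104854346
theta = arcsin(sqrt(k/N)) = 0.01104876825 rad
P(j) reaches its first maximum when (2j+1)*theta is as close as possible to pi/2, i.e. j = round(pi/(4*theta) - 1/2).
pi/(4*theta) - 1/2 = 70.5847
(For comparison, the common estimate pi/4 * sqrt(N/k) = 71.0861; the exact maximiser is used here.)
Optimal iterations = 71

71


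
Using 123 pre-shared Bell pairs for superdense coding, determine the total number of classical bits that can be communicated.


Superdense coding allows 2 classical bits per shared entangled pair.
123 pair(s) -> 2 * 123 = 246 classical bits

246


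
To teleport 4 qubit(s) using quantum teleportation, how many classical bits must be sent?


Quantum teleportation requires 2 classical bits per qubit teleported.
4 qubit(s) -> 2 * 4 = 8 classical bits

8


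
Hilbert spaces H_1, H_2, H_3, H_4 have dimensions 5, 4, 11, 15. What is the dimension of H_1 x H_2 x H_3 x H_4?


dim(H_1 x H_2 x H_3 x H_4) = 5 * 4 * 11 * 15
= 20 * 11 * 15
= 220 * 15
= 3300

3300


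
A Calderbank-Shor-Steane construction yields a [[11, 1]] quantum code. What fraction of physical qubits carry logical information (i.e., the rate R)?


Code rate R = k/n
= 1/11
= 0.0909

0.0909


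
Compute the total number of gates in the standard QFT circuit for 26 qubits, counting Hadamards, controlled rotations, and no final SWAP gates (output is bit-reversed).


Hadamard gates: 26
Controlled rotations: n*(n-1)/2 = 26*25/2 = 325
SWAP gates: 0 (omitted)
Total = 26 + 325
= 351

351


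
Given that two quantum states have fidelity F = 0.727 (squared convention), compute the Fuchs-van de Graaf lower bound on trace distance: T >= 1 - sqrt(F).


Fuchs-van de Graaf (squared-fidelity convention): 1 - sqrt(F) <= T <= sqrt(1 - F).
Lower bound: T >= 1 - sqrt(F)
sqrt(F) = sqrt(0.727) = 0.8526
T >= 1 - 0.8526
T >= 0.1474

0.1474


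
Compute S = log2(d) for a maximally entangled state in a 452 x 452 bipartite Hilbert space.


For a maximally entangled state in d x d:
S = log2(d) = log2(452)
= 8.8202

8.8202


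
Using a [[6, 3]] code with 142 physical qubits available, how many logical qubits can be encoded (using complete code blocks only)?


Each code block uses 6 physical qubits for 3 logical qubit(s).
Number of complete blocks = floor(142 / 6) = 23
Logical qubits = 23 * 3
= 69

69


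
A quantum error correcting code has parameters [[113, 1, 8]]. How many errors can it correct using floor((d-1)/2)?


Code parameters: [[113, 1, 8]], distance d = 8.
Number of correctable errors = floor((d-1)/2)
= floor((8 - 1)/2)
= floor(7/2)
= 3

3


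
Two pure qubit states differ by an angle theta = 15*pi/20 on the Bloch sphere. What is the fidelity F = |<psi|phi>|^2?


For states separated by angle theta on Bloch sphere:
F = cos^2(theta/2)
theta = 15*pi/20 = 2.3562
theta/2 = 1.1781
cos(theta/2) = 0.3827
F = 0.1464

0.1464


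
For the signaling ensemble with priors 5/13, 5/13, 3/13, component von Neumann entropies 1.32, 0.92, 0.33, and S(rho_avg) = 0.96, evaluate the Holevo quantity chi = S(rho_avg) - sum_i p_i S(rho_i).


chi = S(rho) - sum_i p_i * S(rho_i)
Weighted entropy = 5/13 * 1.32 + 5/13 * 0.92 + 3/13 * 0.33
= 0.9377
chi = 0.96 - 0.9377
= 0.0223

0.0223


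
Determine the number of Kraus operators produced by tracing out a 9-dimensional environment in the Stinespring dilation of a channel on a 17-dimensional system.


Tracing out the environment in an orthonormal basis {|i>_E} gives Kraus operators K_i = <i|_E U |0>_E.
Number of Kraus operators = dim(H_env) = d_env
= 9

9


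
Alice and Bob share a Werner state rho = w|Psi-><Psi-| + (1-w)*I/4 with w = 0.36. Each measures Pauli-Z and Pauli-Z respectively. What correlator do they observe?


|Psi-> = (|01> - |10>)/sqrt(2)
For the pure Bell state, <Z_A Z_B> = -1 (Bell-state Pauli correlator).
The maximally-mixed part I/4 has tr(I/4 * P tensor P) = 0 for any traceless Pauli P.
So <Z_A Z_B>_rho = w * (-1) + (1 - w) * 0
= 0.36 * (-1)
= -0.3600

-0.3600


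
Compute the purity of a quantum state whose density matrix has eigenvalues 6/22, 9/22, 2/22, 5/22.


tr(rho^2) = sum of eigenvalues squared
= (6/22)^2 + (9/22)^2 + (2/22)^2 + (5/22)^2
= (36 + 81 + 4 + 25) / 484
= 146/484
= 0.3017

0.3017


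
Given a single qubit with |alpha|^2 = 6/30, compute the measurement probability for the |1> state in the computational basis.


|alpha|^2 = 6/30 = 0.2000
|beta|^2 = 1 - 6/30 = 24/30 = 0.8000
P(|1>) = |beta|^2 = 0.8000

0.8000


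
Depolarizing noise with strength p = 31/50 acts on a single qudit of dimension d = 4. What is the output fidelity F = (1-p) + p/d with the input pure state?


F = (1-p) + p/d
= (1 - 0.6200) + 0.6200/4
= 0.3800 + 0.1550
= 0.5350

0.5350


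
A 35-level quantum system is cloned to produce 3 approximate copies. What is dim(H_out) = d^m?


Output space = H^(tensor 3) where dim(H) = 35
dim = 35^3
= 1225 (after 2 factors)
= 42875 (after 3 factors)
= 42875

42875


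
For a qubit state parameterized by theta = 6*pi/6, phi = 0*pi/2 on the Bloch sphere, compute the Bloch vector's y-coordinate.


theta = 3.1416, phi = 0.0000
r_y = sin(theta)*sin(phi) = 0.0000 * 0.0000
r_y = 0.0000

0.0000


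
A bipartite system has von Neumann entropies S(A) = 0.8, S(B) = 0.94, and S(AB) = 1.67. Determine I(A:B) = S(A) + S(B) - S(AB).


I(A:B) = S(A) + S(B) - S(AB)
= 0.8 + 0.94 - 1.67
= 0.0700

0.0700


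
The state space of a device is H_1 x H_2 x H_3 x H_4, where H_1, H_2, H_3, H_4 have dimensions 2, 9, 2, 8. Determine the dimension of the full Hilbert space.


dim(H_1 x H_2 x H_3 x H_4) = 2 * 9 * 2 * 8
= 18 * 2 * 8
= 36 * 8
= 288

288


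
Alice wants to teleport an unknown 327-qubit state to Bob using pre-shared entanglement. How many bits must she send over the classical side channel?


Quantum teleportation requires 2 classical bits per qubit teleported.
327 qubit(s) -> 2 * 327 = 654 classical bits

654


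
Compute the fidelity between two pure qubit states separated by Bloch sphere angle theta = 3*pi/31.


For states separated by angle theta on Bloch sphere:
F = cos^2(theta/2)
theta = 3*pi/31 = 0.3040
theta/2 = 0.1520
cos(theta/2) = 0.9885
F = 0.9771

0.9771


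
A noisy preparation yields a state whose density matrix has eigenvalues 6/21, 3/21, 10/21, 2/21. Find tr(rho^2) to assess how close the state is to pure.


tr(rho^2) = sum of eigenvalues squared
= (6/21)^2 + (3/21)^2 + (10/21)^2 + (2/21)^2
= (36 + 9 + 100 + 4) / 441
= 149/441
= 0.3379

0.3379


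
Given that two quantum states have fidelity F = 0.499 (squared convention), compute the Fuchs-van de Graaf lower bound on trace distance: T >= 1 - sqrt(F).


Fuchs-van de Graaf (squared-fidelity convention): 1 - sqrt(F) <= T <= sqrt(1 - F).
Lower bound: T >= 1 - sqrt(F)
sqrt(F) = sqrt(0.499) = 0.7064
T >= 1 - 0.7064
T >= 0.2936

0.2936


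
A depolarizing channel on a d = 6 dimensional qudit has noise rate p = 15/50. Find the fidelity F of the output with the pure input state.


F = (1-p) + p/d
= (1 - 0.3000) + 0.3000/6
= 0.7000 + 0.0500
= 0.7500

0.7500


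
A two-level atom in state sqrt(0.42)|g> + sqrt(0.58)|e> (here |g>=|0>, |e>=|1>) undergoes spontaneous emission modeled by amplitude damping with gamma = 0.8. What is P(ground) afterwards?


For amplitude damping with parameter gamma on state sqrt(a)|0> + sqrt(b)|1>:
alpha^2 = 0.42, beta^2 = 0.58
P(|0>) = alpha^2 + gamma * beta^2
= 0.42 + 0.8 * 0.58
= 0.42 + 0.4640
= 0.8840

0.8840


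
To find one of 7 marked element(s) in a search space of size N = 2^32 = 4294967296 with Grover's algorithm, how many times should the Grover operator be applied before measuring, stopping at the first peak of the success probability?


After j Grover iterations the success probability is P(j) = sin^2((2j+1)*theta), where sin(theta) = sqrt(k/N).
N = 2^32 = 4294967296, k = 7
sin(theta) = sqrt(k/N) = 4.037096117e-05
theta = arcsin(sqrt(k/N)) = 4.037096118e-05 rad
P(j) reaches its first maximum when (2j+1)*theta is as close as possible to pi/2, i.e. j = round(pi/(4*theta) - 1/2).
pi/(4*theta) - 1/2 = 19454.0322
(For comparison, the common estimate pi/4 * sqrt(N/k) = 19454.5322; the exact maximiser is used here.)
Optimal iterations = 19454

19454


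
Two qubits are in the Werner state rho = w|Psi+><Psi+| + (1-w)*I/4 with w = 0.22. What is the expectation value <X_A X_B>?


|Psi+> = (|01> + |10>)/sqrt(2)
For the pure Bell state, <X_A X_B> = +1 (Bell-state Pauli correlator).
The maximally-mixed part I/4 has tr(I/4 * P tensor P) = 0 for any traceless Pauli P.
So <X_A X_B>_rho = w * (+1) + (1 - w) * 0
= 0.22 * (+1)
= 0.2200

0.2200


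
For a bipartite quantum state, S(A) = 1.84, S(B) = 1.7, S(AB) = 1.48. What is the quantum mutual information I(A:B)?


I(A:B) = S(A) + S(B) - S(AB)
= 1.84 + 1.7 - 1.48
= 2.0600

2.0600


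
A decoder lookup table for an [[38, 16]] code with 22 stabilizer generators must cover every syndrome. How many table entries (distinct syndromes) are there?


Each stabilizer generator gives a binary (+1 or -1) measurement outcome.
With 22 independent generators:
Total syndromes = 2^22
= 4194304

4194304


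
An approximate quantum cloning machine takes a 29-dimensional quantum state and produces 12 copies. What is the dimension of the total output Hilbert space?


Output space = H^(tensor 12) where dim(H) = 29
dim = 29^12
= 841 (after 2 factors)
= 24389 (after 3 factors)
= 707281 (after 4 factors)
= 20511149 (after 5 factors)
= 594823321 (after 6 factors)
= 17249876309 (after 7 factors)
= 500246412961 (after 8 factors)
= 14507145975869 (after 9 factors)
= 420707233300201 (after 10 factors)
= 12200509765705829 (after 11 factors)
= 353814783205469041 (after 12 factors)
= 353814783205469041

353814783205469041


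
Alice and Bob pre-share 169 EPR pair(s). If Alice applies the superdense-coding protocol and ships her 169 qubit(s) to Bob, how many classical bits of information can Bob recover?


Superdense coding allows 2 classical bits per shared entangled pair.
169 pair(s) -> 2 * 169 = 338 classical bits

338


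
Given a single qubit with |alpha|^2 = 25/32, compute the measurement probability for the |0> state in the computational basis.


|alpha|^2 = 25/32 = 0.7812
|beta|^2 = 1 - 25/32 = 7/32 = 0.2188
P(|0>) = |alpha|^2 = 0.7812

0.7812


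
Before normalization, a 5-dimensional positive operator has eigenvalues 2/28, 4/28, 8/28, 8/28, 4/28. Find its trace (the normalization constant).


tr(M) = sum of eigenvalues
= 2/28 + 4/28 + 8/28 + 8/28 + 4/28
= 26/28
= 0.9286

0.9286


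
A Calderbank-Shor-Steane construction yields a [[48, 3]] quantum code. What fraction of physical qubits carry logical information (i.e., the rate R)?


Code rate R = k/n
= 3/48
= 0.0625

0.0625


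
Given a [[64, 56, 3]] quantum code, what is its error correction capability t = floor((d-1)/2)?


Code parameters: [[64, 56, 3]], distance d = 3.
Number of correctable errors = floor((d-1)/2)
= floor((3 - 1)/2)
= floor(2/2)
= 1

1


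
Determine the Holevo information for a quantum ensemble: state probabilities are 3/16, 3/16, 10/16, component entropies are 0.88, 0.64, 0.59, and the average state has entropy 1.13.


chi = S(rho) - sum_i p_i * S(rho_i)
Weighted entropy = 3/16 * 0.88 + 3/16 * 0.64 + 10/16 * 0.59
= 0.6537
chi = 1.13 - 0.6537
= 0.4762

0.4762


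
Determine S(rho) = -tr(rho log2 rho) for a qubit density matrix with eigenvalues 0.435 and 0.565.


S = -p*log2(p) - (1-p)*log2(1-p)
p = 0.4350, 1-p = 0.5650
= -0.4350 * log2(0.4350) - 0.5650 * log2(0.5650)
= -(-0.5224) - (-0.4654)
= 0.9878

0.9878


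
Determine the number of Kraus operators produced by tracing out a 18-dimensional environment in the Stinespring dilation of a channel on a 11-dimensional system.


Tracing out the environment in an orthonormal basis {|i>_E} gives Kraus operators K_i = <i|_E U |0>_E.
Number of Kraus operators = dim(H_env) = d_env
= 18

18


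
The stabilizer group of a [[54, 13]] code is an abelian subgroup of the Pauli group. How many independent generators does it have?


For an [[n,k]] stabilizer code:
Number of stabilizer generators = n - k
= 54 - 13
= 41

41


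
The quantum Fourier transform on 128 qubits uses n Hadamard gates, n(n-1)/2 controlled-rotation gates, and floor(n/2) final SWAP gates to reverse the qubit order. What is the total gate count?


Hadamard gates: 128
Controlled rotations: n*(n-1)/2 = 128*127/2 = 8128
SWAP gates: floor(n/2) = floor(128/2) = 64
Total = 128 + 8128 + 64
= 8320

8320


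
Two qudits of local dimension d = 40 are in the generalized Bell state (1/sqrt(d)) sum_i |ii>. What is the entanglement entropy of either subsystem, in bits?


For a maximally entangled state in d x d:
S = log2(d) = log2(40)
= 5.3219

5.3219


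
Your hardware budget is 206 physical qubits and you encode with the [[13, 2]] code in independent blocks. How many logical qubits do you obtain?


Each code block uses 13 physical qubits for 2 logical qubit(s).
Number of complete blocks = floor(206 / 13) = 15
Logical qubits = 15 * 2
= 30

30


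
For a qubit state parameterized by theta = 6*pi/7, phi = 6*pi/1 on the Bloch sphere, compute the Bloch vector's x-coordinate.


theta = 2.6928, phi = 18.8496
r_x = sin(theta)*cos(phi) = 0.4339 * 1.0000
r_x = 0.4339

0.4339


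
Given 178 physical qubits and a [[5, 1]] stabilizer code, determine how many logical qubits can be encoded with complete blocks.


Each code block uses 5 physical qubits for 1 logical qubit(s).
Number of complete blocks = floor(178 / 5) = 35
Logical qubits = 35 * 1
= 35

35


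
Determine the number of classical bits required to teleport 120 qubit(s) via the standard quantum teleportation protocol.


Quantum teleportation requires 2 classical bits per qubit teleported.
120 qubit(s) -> 2 * 120 = 240 classical bits

240


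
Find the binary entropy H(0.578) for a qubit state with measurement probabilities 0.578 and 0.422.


S = -p*log2(p) - (1-p)*log2(1-p)
p = 0.5780, 1-p = 0.4220
= -0.5780 * log2(0.5780) - 0.4220 * log2(0.4220)
= -(-0.4571) - (-0.5253)
= 0.9824

0.9824


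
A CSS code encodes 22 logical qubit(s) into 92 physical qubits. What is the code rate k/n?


Code rate R = k/n
= 22/92
= 0.2391

0.2391


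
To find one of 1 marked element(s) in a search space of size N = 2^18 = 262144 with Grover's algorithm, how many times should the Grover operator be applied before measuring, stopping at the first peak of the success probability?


After j Grover iterations the success probability is P(j) = sin^2((2j+1)*theta), where sin(theta) = sqrt(k/N).
N = 2^18 = 262144, k = 1
sin(theta) = sqrt(k/N) = 0.001953125
theta = arcsin(sqrt(k/N)) = 0.001953126242 rad
P(j) reaches its first maximum when (2j+1)*theta is as close as possible to pi/2, i.e. j = round(pi/(4*theta) - 1/2).
pi/(4*theta) - 1/2 = 401.6236
(For comparison, the common estimate pi/4 * sqrt(N/k) = 402.1239; the exact maximiser is used here.)
Optimal iterations = 402

402


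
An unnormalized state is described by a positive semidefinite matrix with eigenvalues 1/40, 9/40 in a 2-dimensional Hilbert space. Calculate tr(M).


tr(M) = sum of eigenvalues
= 1/40 + 9/40
= 10/40
= 0.2500

0.2500


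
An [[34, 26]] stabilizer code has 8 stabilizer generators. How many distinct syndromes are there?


Each stabilizer generator gives a binary (+1 or -1) measurement outcome.
With 8 independent generators:
Total syndromes = 2^8
= 256

256


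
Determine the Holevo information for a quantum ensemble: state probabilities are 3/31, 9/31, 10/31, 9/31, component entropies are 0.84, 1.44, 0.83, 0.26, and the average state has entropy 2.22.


chi = S(rho) - sum_i p_i * S(rho_i)
Weighted entropy = 3/31 * 0.84 + 9/31 * 1.44 + 10/31 * 0.83 + 9/31 * 0.26
= 0.8426
chi = 2.22 - 0.8426
= 1.3774

1.3774


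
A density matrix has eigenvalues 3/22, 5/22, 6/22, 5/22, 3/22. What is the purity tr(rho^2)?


tr(rho^2) = sum of eigenvalues squared
= (3/22)^2 + (5/22)^2 + (6/22)^2 + (5/22)^2 + (3/22)^2
= (9 + 25 + 36 + 25 + 9) / 484
= 104/484
= 0.2149

0.2149


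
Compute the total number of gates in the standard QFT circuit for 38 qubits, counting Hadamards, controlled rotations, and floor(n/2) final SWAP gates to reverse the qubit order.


Hadamard gates: 38
Controlled rotations: n*(n-1)/2 = 38*37/2 = 703
SWAP gates: floor(n/2) = floor(38/2) = 19
Total = 38 + 703 + 19
= 760

760


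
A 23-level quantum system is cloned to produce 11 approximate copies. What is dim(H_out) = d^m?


Output space = H^(tensor 11) where dim(H) = 23
dim = 23^11
= 529 (after 2 factors)
= 12167 (after 3 factors)
= 279841 (after 4 factors)
= 6436343 (after 5 factors)
= 148035889 (after 6 factors)
= 3404825447 (after 7 factors)
= 78310985281 (after 8 factors)
= 1801152661463 (after 9 factors)
= 41426511213649 (after 10 factors)
= 952809757913927 (after 11 factors)
= 952809757913927

952809757913927


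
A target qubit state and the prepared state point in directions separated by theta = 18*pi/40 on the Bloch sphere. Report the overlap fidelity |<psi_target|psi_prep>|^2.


For states separated by angle theta on Bloch sphere:
F = cos^2(theta/2)
theta = 18*pi/40 = 1.4137
theta/2 = 0.7069
cos(theta/2) = 0.7604
F = 0.5782

0.5782


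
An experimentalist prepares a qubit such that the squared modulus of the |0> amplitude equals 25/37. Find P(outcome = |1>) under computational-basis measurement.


|alpha|^2 = 25/37 = 0.6757
|beta|^2 = 1 - 25/37 = 12/37 = 0.3243
P(|1>) = |beta|^2 = 0.3243

0.3243


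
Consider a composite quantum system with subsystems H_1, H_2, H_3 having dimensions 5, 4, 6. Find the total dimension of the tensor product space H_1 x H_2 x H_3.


dim(H_1 x H_2 x H_3) = 5 * 4 * 6
= 20 * 6
= 120

120


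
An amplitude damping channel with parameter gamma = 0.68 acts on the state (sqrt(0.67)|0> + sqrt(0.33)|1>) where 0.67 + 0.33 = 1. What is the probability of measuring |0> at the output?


For amplitude damping with parameter gamma on state sqrt(a)|0> + sqrt(b)|1>:
alpha^2 = 0.67, beta^2 = 0.33
P(|0>) = alpha^2 + gamma * beta^2
= 0.67 + 0.68 * 0.33
= 0.67 + 0.2244
= 0.8944

0.8944


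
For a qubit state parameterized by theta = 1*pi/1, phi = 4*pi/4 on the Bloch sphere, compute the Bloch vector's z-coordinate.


theta = 3.1416, phi = 3.1416
r_z = cos(theta) = -1.0000

-1.0000


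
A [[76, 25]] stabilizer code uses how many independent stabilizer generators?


For an [[n,k]] stabilizer code:
Number of stabilizer generators = n - k
= 76 - 25
= 51

51


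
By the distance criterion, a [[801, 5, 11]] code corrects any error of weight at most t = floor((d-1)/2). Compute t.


Code parameters: [[801, 5, 11]], distance d = 11.
Number of correctable errors = floor((d-1)/2)
= floor((11 - 1)/2)
= floor(10/2)
= 5

5


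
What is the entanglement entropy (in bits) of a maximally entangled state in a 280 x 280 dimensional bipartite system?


For a maximally entangled state in d x d:
S = log2(d) = log2(280)
= 8.1293

8.1293


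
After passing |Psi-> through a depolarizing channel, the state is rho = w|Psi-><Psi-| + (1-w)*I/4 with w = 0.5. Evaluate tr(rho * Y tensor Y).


|Psi-> = (|01> - |10>)/sqrt(2)
For the pure Bell state, <Y_A Y_B> = -1 (Bell-state Pauli correlator).
The maximally-mixed part I/4 has tr(I/4 * P tensor P) = 0 for any traceless Pauli P.
So <Y_A Y_B>_rho = w * (-1) + (1 - w) * 0
= 0.5 * (-1)
= -0.5000

-0.5000


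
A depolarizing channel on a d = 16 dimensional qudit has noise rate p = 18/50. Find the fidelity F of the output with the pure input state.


F = (1-p) + p/d
= (1 - 0.3600) + 0.3600/16
= 0.6400 + 0.0225
= 0.6625

0.6625


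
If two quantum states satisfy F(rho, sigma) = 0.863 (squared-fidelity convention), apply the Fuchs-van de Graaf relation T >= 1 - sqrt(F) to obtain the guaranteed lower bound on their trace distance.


Fuchs-van de Graaf (squared-fidelity convention): 1 - sqrt(F) <= T <= sqrt(1 - F).
Lower bound: T >= 1 - sqrt(F)
sqrt(F) = sqrt(0.863) = 0.9290
T >= 1 - 0.9290
T >= 0.0710

0.0710


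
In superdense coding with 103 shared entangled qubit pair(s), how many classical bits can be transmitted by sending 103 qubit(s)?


Superdense coding allows 2 classical bits per shared entangled pair.
103 pair(s) -> 2 * 103 = 206 classical bits

206


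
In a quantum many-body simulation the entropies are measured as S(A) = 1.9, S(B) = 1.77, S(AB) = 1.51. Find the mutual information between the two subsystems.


I(A:B) = S(A) + S(B) - S(AB)
= 1.9 + 1.77 - 1.51
= 2.1600

2.1600


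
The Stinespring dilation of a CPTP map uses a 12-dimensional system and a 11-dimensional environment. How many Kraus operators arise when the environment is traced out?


Tracing out the environment in an orthonormal basis {|i>_E} gives Kraus operators K_i = <i|_E U |0>_E.
Number of Kraus operators = dim(H_env) = d_env
= 11

11


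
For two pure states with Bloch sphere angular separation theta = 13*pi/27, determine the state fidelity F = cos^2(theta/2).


For states separated by angle theta on Bloch sphere:
F = cos^2(theta/2)
theta = 13*pi/27 = 1.5126
theta/2 = 0.7563
cos(theta/2) = 0.7274
F = 0.5291

0.5291


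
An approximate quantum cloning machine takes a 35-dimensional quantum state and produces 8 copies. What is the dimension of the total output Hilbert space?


Output space = H^(tensor 8) where dim(H) = 35
dim = 35^8
= 1225 (after 2 factors)
= 42875 (after 3 factors)
= 1500625 (after 4 factors)
= 52521875 (after 5 factors)
= 1838265625 (after 6 factors)
= 64339296875 (after 7 factors)
= 2251875390625 (after 8 factors)
= 2251875390625

2251875390625


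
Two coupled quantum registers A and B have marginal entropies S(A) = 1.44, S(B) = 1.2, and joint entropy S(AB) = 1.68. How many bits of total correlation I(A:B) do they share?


I(A:B) = S(A) + S(B) - S(AB)
= 1.44 + 1.2 - 1.68
= 0.9600

0.9600


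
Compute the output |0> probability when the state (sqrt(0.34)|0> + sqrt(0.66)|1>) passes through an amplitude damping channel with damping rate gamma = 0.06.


For amplitude damping with parameter gamma on state sqrt(a)|0> + sqrt(b)|1>:
alpha^2 = 0.34, beta^2 = 0.66
P(|0>) = alpha^2 + gamma * beta^2
= 0.34 + 0.06 * 0.66
= 0.34 + 0.0396
= 0.3796

0.3796


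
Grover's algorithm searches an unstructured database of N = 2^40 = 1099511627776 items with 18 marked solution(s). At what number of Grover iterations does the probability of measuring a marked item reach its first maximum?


After j Grover iterations the success probability is P(j) = sin^2((2j+1)*theta), where sin(theta) = sqrt(k/N).
N = 2^40 = 1099511627776, k = 18
sin(theta) = sqrt(k/N) = 4.046097457e-06
theta = arcsin(sqrt(k/N)) = 4.046097457e-06 rad
P(j) reaches its first maximum when (2j+1)*theta is as close as possible to pi/2, i.e. j = round(pi/(4*theta) - 1/2).
pi/(4*theta) - 1/2 = 194112.0175
(For comparison, the common estimate pi/4 * sqrt(N/k) = 194112.5175; the exact maximiser is used here.)
Optimal iterations = 194112

194112


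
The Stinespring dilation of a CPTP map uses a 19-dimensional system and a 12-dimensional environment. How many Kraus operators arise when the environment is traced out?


Tracing out the environment in an orthonormal basis {|i>_E} gives Kraus operators K_i = <i|_E U |0>_E.
Number of Kraus operators = dim(H_env) = d_env
= 12

12


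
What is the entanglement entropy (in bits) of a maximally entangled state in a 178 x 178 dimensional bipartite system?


For a maximally entangled state in d x d:
S = log2(d) = log2(178)
= 7.4757

7.4757


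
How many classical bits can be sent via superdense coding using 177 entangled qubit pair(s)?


Superdense coding allows 2 classical bits per shared entangled pair.
177 pair(s) -> 2 * 177 = 354 classical bits

354


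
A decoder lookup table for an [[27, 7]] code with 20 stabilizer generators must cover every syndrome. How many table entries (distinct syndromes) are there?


Each stabilizer generator gives a binary (+1 or -1) measurement outcome.
With 20 independent generators:
Total syndromes = 2^20
= 1048576

1048576


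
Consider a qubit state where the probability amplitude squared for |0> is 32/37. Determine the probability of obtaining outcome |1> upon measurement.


|alpha|^2 = 32/37 = 0.8649
|beta|^2 = 1 - 32/37 = 5/37 = 0.1351
P(|1>) = |beta|^2 = 0.1351

0.1351


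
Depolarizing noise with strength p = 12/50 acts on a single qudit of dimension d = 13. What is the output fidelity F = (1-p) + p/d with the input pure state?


F = (1-p) + p/d
= (1 - 0.2400) + 0.2400/13
= 0.7600 + 0.0185
= 0.7785

0.7785


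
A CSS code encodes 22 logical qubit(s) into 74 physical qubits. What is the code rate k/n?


Code rate R = k/n
= 22/74
= 0.2973

0.2973


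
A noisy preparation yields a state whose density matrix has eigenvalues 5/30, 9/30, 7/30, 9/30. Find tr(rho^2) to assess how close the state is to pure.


tr(rho^2) = sum of eigenvalues squared
= (5/30)^2 + (9/30)^2 + (7/30)^2 + (9/30)^2
= (25 + 81 + 49 + 81) / 900
= 236/900
= 0.2622

0.2622


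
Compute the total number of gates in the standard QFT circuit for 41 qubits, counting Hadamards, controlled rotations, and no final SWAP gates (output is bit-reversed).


Hadamard gates: 41
Controlled rotations: n*(n-1)/2 = 41*40/2 = 820
SWAP gates: 0 (omitted)
Total = 41 + 820
= 861

861


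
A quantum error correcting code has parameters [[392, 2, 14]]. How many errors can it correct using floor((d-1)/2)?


Code parameters: [[392, 2, 14]], distance d = 14.
Number of correctable errors = floor((d-1)/2)
= floor((14 - 1)/2)
= floor(13/2)
= 6

6


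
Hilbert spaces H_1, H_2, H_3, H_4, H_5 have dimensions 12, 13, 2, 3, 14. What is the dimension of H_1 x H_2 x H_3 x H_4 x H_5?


dim(H_1 x H_2 x H_3 x H_4 x H_5) = 12 * 13 * 2 * 3 * 14
= 156 * 2 * 3 * 14
= 312 * 3 * 14
= 936 * 14
= 13104

13104


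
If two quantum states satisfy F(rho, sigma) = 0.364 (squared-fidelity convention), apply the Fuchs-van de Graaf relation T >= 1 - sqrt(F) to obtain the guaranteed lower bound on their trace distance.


Fuchs-van de Graaf (squared-fidelity convention): 1 - sqrt(F) <= T <= sqrt(1 - F).
Lower bound: T >= 1 - sqrt(F)
sqrt(F) = sqrt(0.364) = 0.6033
T >= 1 - 0.6033
T >= 0.3967

0.3967


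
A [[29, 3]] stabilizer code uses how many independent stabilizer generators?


For an [[n,k]] stabilizer code:
Number of stabilizer generators = n - k
= 29 - 3
= 26

26


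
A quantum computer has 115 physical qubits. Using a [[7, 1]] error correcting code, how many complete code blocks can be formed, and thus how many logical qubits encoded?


Each code block uses 7 physical qubits for 1 logical qubit(s).
Number of complete blocks = floor(115 / 7) = 16
Logical qubits = 16 * 1
= 16

16


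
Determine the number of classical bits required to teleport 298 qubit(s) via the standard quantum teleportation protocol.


Quantum teleportation requires 2 classical bits per qubit teleported.
298 qubit(s) -> 2 * 298 = 596 classical bits

596


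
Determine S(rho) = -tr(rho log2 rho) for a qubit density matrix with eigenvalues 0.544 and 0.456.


S = -p*log2(p) - (1-p)*log2(1-p)
p = 0.5440, 1-p = 0.4560
= -0.5440 * log2(0.5440) - 0.4560 * log2(0.4560)
= -(-0.4778) - (-0.5166)
= 0.9944

0.9944


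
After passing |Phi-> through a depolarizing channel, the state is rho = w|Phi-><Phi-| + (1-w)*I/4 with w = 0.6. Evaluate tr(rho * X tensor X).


|Phi-> = (|00> - |11>)/sqrt(2)
For the pure Bell state, <X_A X_B> = -1 (Bell-state Pauli correlator).
The maximally-mixed part I/4 has tr(I/4 * P tensor P) = 0 for any traceless Pauli P.
So <X_A X_B>_rho = w * (-1) + (1 - w) * 0
= 0.6 * (-1)
= -0.6000

-0.6000


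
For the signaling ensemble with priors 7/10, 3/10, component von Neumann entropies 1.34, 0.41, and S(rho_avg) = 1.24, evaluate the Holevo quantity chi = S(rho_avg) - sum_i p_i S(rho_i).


chi = S(rho) - sum_i p_i * S(rho_i)
Weighted entropy = 7/10 * 1.34 + 3/10 * 0.41
= 1.0610
chi = 1.24 - 1.0610
= 0.1790

0.1790


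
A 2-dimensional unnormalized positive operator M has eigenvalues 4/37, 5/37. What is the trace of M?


tr(M) = sum of eigenvalues
= 4/37 + 5/37
= 9/37
= 0.2432

0.2432


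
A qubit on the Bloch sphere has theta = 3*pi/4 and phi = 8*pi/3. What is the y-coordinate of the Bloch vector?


theta = 2.3562, phi = 8.3776
r_y = sin(theta)*sin(phi) = 0.7071 * 0.8660
r_y = 0.6124

0.6124


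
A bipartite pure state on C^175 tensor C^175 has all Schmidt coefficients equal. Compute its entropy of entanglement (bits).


For a maximally entangled state in d x d:
S = log2(d) = log2(175)
= 7.4512

7.4512


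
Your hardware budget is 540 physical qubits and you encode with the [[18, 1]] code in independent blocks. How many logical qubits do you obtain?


Each code block uses 18 physical qubits for 1 logical qubit(s).
Number of complete blocks = floor(540 / 18) = 30
Logical qubits = 30 * 1
= 30

30


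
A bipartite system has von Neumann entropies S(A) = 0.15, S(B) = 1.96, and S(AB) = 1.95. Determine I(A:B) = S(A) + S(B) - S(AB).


I(A:B) = S(A) + S(B) - S(AB)
= 0.15 + 1.96 - 1.95
= 0.1600

0.1600


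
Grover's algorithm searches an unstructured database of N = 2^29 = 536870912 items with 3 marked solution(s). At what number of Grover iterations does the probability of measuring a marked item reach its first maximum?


After j Grover iterations the success probability is P(j) = sin^2((2j+1)*theta), where sin(theta) = sqrt(k/N).
N = 2^29 = 536870912, k = 3
sin(theta) = sqrt(k/N) = 7.475249459e-05
theta = arcsin(sqrt(k/N)) = 7.475249466e-05 rad
P(j) reaches its first maximum when (2j+1)*theta is as close as possible to pi/2, i.e. j = round(pi/(4*theta) - 1/2).
pi/(4*theta) - 1/2 = 10506.1482
(For comparison, the common estimate pi/4 * sqrt(N/k) = 10506.6482; the exact maximiser is used here.)
Optimal iterations = 10506

10506


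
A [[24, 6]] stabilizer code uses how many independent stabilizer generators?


For an [[n,k]] stabilizer code:
Number of stabilizer generators = n - k
= 24 - 6
= 18

18


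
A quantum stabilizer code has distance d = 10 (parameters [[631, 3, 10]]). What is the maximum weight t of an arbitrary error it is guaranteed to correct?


Code parameters: [[631, 3, 10]], distance d = 10.
Number of correctable errors = floor((d-1)/2)
= floor((10 - 1)/2)
= floor(9/2)
= 4

4


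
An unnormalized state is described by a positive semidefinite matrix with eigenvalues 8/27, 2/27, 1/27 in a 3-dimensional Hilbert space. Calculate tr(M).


tr(M) = sum of eigenvalues
= 8/27 + 2/27 + 1/27
= 11/27
= 0.4074

0.4074


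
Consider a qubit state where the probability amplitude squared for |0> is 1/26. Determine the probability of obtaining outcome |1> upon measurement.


|alpha|^2 = 1/26 = 0.0385
|beta|^2 = 1 - 1/26 = 25/26 = 0.9615
P(|1>) = |beta|^2 = 0.9615

0.9615


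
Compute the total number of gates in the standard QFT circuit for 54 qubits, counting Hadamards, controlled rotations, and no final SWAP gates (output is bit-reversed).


Hadamard gates: 54
Controlled rotations: n*(n-1)/2 = 54*53/2 = 1431
SWAP gates: 0 (omitted)
Total = 54 + 1431
= 1485

1485


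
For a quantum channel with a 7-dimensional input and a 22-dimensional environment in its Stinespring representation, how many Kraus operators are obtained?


Tracing out the environment in an orthonormal basis {|i>_E} gives Kraus operators K_i = <i|_E U |0>_E.
Number of Kraus operators = dim(H_env) = d_env
= 22

22


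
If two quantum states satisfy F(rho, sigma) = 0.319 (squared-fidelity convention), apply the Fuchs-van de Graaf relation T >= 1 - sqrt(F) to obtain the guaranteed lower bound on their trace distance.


Fuchs-van de Graaf (squared-fidelity convention): 1 - sqrt(F) <= T <= sqrt(1 - F).
Lower bound: T >= 1 - sqrt(F)
sqrt(F) = sqrt(0.319) = 0.5648
T >= 1 - 0.5648
T >= 0.4352

0.4352


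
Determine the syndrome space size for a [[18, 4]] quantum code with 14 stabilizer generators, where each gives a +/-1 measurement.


Each stabilizer generator gives a binary (+1 or -1) measurement outcome.
With 14 independent generators:
Total syndromes = 2^14
= 16384

16384


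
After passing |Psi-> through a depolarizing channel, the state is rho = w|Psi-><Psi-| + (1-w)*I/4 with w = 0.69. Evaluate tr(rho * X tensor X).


|Psi-> = (|01> - |10>)/sqrt(2)
For the pure Bell state, <X_A X_B> = -1 (Bell-state Pauli correlator).
The maximally-mixed part I/4 has tr(I/4 * P tensor P) = 0 for any traceless Pauli P.
So <X_A X_B>_rho = w * (-1) + (1 - w) * 0
= 0.69 * (-1)
= -0.6900

-0.6900


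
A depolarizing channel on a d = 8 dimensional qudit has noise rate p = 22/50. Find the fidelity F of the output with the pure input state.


F = (1-p) + p/d
= (1 - 0.4400) + 0.4400/8
= 0.5600 + 0.0550
= 0.6150

0.6150


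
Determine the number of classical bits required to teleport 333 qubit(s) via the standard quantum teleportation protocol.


Quantum teleportation requires 2 classical bits per qubit teleported.
333 qubit(s) -> 2 * 333 = 666 classical bits

666


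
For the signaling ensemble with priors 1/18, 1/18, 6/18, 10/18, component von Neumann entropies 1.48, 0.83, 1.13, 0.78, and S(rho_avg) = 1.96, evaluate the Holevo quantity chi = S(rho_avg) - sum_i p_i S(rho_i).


chi = S(rho) - sum_i p_i * S(rho_i)
Weighted entropy = 1/18 * 1.48 + 1/18 * 0.83 + 6/18 * 1.13 + 10/18 * 0.78
= 0.9383
chi = 1.96 - 0.9383
= 1.0217

1.0217


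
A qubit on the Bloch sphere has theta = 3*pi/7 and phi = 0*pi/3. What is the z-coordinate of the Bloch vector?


theta = 1.3464, phi = 0.0000
r_z = cos(theta) = 0.2225

0.2225


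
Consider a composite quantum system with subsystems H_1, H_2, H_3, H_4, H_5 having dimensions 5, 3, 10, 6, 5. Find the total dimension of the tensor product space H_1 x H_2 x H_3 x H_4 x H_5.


dim(H_1 x H_2 x H_3 x H_4 x H_5) = 5 * 3 * 10 * 6 * 5
= 15 * 10 * 6 * 5
= 150 * 6 * 5
= 900 * 5
= 4500

4500


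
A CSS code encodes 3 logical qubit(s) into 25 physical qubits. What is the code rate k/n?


Code rate R = k/n
= 3/25
= 0.1200

0.1200


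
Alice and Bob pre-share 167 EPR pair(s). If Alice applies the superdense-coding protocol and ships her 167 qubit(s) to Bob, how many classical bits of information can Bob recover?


Superdense coding allows 2 classical bits per shared entangled pair.
167 pair(s) -> 2 * 167 = 334 classical bits

334


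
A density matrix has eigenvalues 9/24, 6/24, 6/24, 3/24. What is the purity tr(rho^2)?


tr(rho^2) = sum of eigenvalues squared
= (9/24)^2 + (6/24)^2 + (6/24)^2 + (3/24)^2
= (81 + 36 + 36 + 9) / 576
= 162/576
= 0.2812

0.2812


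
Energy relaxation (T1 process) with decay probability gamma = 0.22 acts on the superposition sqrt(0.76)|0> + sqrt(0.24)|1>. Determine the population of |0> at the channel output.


For amplitude damping with parameter gamma on state sqrt(a)|0> + sqrt(b)|1>:
alpha^2 = 0.76, beta^2 = 0.24
P(|0>) = alpha^2 + gamma * beta^2
= 0.76 + 0.22 * 0.24
= 0.76 + 0.0528
= 0.8128

0.8128


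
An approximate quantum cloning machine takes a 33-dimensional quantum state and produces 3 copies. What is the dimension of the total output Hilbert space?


Output space = H^(tensor 3) where dim(H) = 33
dim = 33^3
= 1089 (after 2 factors)
= 35937 (after 3 factors)
= 35937

35937


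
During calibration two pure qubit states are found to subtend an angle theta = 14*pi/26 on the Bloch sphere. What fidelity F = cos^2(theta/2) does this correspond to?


For states separated by angle theta on Bloch sphere:
F = cos^2(theta/2)
theta = 14*pi/26 = 1.6916
theta/2 = 0.8458
cos(theta/2) = 0.6631
F = 0.4397

0.4397


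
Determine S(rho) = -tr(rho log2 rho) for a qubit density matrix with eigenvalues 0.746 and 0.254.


S = -p*log2(p) - (1-p)*log2(1-p)
p = 0.7460, 1-p = 0.2540
= -0.7460 * log2(0.7460) - 0.2540 * log2(0.2540)
= -(-0.3154) - (-0.5022)
= 0.8176

0.8176


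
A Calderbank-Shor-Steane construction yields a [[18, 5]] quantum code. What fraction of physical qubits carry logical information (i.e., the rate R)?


Code rate R = k/n
= 5/18
= 0.2778

0.2778


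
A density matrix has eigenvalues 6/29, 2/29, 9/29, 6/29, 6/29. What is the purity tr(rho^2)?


tr(rho^2) = sum of eigenvalues squared
= (6/29)^2 + (2/29)^2 + (9/29)^2 + (6/29)^2 + (6/29)^2
= (36 + 4 + 81 + 36 + 36) / 841
= 193/841
= 0.2295

0.2295
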